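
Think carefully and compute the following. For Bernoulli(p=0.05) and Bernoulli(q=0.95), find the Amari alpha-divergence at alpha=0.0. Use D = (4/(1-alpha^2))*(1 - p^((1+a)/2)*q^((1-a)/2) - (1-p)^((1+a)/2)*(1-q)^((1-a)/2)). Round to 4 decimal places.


Amari alpha-divergence:
D = (4/(1-alpha^2))*(1 - p^((1+a)/2)*q^((1-a)/2) - (1-p)^((1+a)/2)*(1-q)^((1-a)/2)).
alpha = 0.0, p = 0.05, q = 0.95.
e1 = (1+alpha)/2 = 0.5, e2 = (1-alpha)/2 = 0.5.
t1 = p^e1 * q^e2 = 0.05^0.5 * 0.95^0.5 = 0.217945.
t2 = (1-p)^e1 * (1-q)^e2 = 0.95^0.5 * 0.05^0.5 = 0.217945.
4/(1-alpha^2) = 4.0.
D = 4.0*(1 - 0.217945 - 0.217945) = 2.2564

2.2564


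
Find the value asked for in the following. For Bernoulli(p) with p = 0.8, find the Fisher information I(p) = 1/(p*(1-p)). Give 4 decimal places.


For Bernoulli(p), Fisher information is I(p) = 1/(p*(1-p)).
p = 0.8, 1-p = 0.2.
p*(1-p) = 0.16.
I(p) = 1/0.16 = 6.2500

6.2500


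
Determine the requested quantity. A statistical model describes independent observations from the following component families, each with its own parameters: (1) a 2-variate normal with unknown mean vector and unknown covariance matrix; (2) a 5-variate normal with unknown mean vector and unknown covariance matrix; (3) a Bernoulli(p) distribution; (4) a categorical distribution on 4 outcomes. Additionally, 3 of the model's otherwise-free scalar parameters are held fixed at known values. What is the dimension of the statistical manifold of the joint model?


The dimension of a statistical manifold equals the number of free
(independent) real parameters of the model. For a product of independent
blocks the parameter counts add.
- 2-variate normal: 2 (mean) + 2*3/2 = 3 (symmetric covariance) = 5.
- 5-variate normal: 5 (mean) + 5*6/2 = 15 (symmetric covariance) = 20.
- Bernoulli (p): 1.
- categorical on 4 outcomes (probabilities sum to 1): 4-1 = 3.
Total = 5 + 20 + 1 + 3 = 29.
3 parameter(s) fixed at known values: 29 - 3 = 26.
Dimension = 26

26


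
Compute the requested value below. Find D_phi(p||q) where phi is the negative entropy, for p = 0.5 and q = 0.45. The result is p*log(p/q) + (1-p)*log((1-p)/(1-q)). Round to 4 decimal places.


Bregman divergence with negative entropy generator:
D = p*log(p/q) + (1-p)*log((1-p)/(1-q)).
p = 0.5, q = 0.45.
p*log(p/q) = 0.5*log(0.5/0.45) = 0.05268.
(1-p)*log((1-p)/(1-q)) = 0.5*log(0.5/0.55) = -0.047655.
D = 0.05268 + -0.047655 = 0.0050

0.0050


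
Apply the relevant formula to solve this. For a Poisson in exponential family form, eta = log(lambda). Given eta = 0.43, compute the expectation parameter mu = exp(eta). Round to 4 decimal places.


Expectation parameter for Poisson exponential family:
mu = exp(eta).
eta = 0.43.
mu = exp(0.43) = 1.5373

1.5373


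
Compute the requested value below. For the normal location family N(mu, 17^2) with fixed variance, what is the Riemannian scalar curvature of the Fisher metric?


This family has a single free parameter, so its statistical manifold
is 1-dimensional. The Riemann curvature tensor of any 1-dimensional
Riemannian manifold vanishes identically, so R = 0.

0


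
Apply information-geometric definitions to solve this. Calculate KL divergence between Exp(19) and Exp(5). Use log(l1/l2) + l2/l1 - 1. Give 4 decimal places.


KL divergence for exponential family:
KL = log(l1/l2) + l2/l1 - 1.
log(19/5) = 1.335001.
5/19 = 0.263158.
KL = 1.335001 + 0.263158 - 1 = 0.5982

0.5982


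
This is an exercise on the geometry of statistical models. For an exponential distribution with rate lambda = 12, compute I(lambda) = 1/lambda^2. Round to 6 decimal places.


Fisher information for exponential: I(lambda) = 1/lambda^2.
lambda = 12, lambda^2 = 144.
I = 1/144 = 0.006944

0.006944


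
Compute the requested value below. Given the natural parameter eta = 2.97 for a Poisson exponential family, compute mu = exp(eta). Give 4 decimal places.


Expectation parameter for Poisson exponential family:
mu = exp(eta).
eta = 2.97.
mu = exp(2.97) = 19.4919

19.4919


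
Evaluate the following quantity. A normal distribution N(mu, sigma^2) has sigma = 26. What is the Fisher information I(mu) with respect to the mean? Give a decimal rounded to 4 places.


The Fisher information for the mean of a normal distribution is I(mu) = 1/sigma^2.
sigma = 26, so sigma^2 = 676.
I(mu) = 1/676 = 0.0015

0.0015


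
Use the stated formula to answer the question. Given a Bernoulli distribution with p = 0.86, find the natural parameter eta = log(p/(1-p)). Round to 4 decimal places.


Natural parameter for Bernoulli: eta = log(p/(1-p)).
p = 0.86, 1-p = 0.14.
p/(1-p) = 6.142857.
eta = log(6.142857) = 1.8153

1.8153


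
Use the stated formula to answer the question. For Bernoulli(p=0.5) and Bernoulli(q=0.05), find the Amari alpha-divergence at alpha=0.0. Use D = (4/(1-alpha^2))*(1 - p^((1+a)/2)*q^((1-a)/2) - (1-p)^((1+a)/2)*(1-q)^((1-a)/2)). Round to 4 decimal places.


Amari alpha-divergence:
D = (4/(1-alpha^2))*(1 - p^((1+a)/2)*q^((1-a)/2) - (1-p)^((1+a)/2)*(1-q)^((1-a)/2)).
alpha = 0.0, p = 0.5, q = 0.05.
e1 = (1+alpha)/2 = 0.5, e2 = (1-alpha)/2 = 0.5.
t1 = p^e1 * q^e2 = 0.5^0.5 * 0.05^0.5 = 0.158114.
t2 = (1-p)^e1 * (1-q)^e2 = 0.5^0.5 * 0.95^0.5 = 0.689202.
4/(1-alpha^2) = 4.0.
D = 4.0*(1 - 0.158114 - 0.689202) = 0.6107

0.6107


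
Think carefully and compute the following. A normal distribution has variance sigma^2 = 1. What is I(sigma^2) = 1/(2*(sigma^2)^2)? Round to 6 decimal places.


Fisher information for variance: I(sigma^2) = 1/(2*sigma^4).
sigma^2 = 1, so sigma^4 = 1.
I = 1/(2*1) = 1/2 = 0.500000

0.500000


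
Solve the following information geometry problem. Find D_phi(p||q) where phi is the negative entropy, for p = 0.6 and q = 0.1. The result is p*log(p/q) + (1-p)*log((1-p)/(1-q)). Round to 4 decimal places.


Bregman divergence with negative entropy generator:
D = p*log(p/q) + (1-p)*log((1-p)/(1-q)).
p = 0.6, q = 0.1.
p*log(p/q) = 0.6*log(0.6/0.1) = 1.075056.
(1-p)*log((1-p)/(1-q)) = 0.4*log(0.4/0.9) = -0.324372.
D = 1.075056 + -0.324372 = 0.7507

0.7507


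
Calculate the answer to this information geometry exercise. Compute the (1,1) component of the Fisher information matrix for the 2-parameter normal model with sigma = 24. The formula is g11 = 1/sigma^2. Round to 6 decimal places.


For the 2-parameter normal family, the Fisher metric has:
  g11 = 1/sigma^2, g22 = 2/sigma^2.
sigma = 24, sigma^2 = 576.
g11 = 0.001736

0.001736


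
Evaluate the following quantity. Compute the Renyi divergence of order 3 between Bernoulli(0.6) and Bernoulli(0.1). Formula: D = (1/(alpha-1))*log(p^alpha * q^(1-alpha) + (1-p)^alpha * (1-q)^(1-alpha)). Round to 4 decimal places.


Renyi divergence of order alpha between Bernoulli distributions:
D = (1/(alpha-1))*log(p^alpha * q^(1-alpha) + (1-p)^alpha * (1-q)^(1-alpha)).
alpha = 3, p = 0.6, q = 0.1.
p^alpha * q^(1-alpha) = 0.6^3 * 0.1^-2 = 21.6.
(1-p)^alpha * (1-q)^(1-alpha) = 0.4^3 * 0.9^-2 = 0.079012.
sum = 21.6 + 0.079012 = 21.679012.
D = (1/2)*log(21.679012) = 1.5382

1.5382


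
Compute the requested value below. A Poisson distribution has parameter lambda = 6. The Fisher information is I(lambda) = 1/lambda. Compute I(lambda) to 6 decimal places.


Fisher information for Poisson: I(lambda) = 1/lambda.
lambda = 6.
I(lambda) = 1/6 = 0.166667

0.166667


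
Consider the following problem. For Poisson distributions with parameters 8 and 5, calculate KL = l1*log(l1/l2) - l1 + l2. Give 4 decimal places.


KL divergence for Poisson:
KL = l1*log(l1/l2) - l1 + l2.
l1 = 8, l2 = 5.
log(8/5) = 0.470004.
l1*log(l1/l2) = 8 * 0.470004 = 3.760029.
KL = 3.760029 - 8 + 5 = 0.7600

0.7600


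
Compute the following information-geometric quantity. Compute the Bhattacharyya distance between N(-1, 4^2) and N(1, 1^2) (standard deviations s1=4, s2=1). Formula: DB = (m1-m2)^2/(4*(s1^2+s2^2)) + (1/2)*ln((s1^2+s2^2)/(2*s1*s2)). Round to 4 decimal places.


Bhattacharyya distance between two Gaussians:
DB = (m1-m2)^2/(4*(s1^2+s2^2)) + (1/2)*ln((s1^2+s2^2)/(2*s1*s2)).
(m1-m2)^2 = (-2)^2 = 4.
s1^2+s2^2 = 16 + 1 = 17.
term1 = 4/68 = 0.058824.
term2 = 0.5*ln(17/8.0) = 0.376886.
DB = 0.058824 + 0.376886 = 0.4357

0.4357


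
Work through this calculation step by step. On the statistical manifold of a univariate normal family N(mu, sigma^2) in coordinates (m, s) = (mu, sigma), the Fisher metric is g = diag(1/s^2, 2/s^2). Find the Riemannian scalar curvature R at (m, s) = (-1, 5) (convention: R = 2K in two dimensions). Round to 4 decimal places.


The metric has the form g = (A dm^2 + B ds^2)/s^2 with A = 1, B = 2.
Substitute u = sqrt(A/B)*m: g = B*(du^2 + ds^2)/s^2, i.e. B times the
Poincare upper half-plane metric, which has constant Gaussian curvature -1.
Scaling a 2D metric by a constant c divides the Gaussian curvature by c,
so K = -1/B = -1/(2) = -0.5000 everywhere (the point (m, s) = (-1, 5) is irrelevant:
the curvature is constant).
Scalar curvature in dimension 2: R = 2K = -2/(2) = -1.0000.

-1.0000


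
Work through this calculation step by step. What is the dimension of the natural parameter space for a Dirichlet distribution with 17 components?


Exponential family dimension calculation:
Dirichlet with 17 components has 17 natural parameters.

17


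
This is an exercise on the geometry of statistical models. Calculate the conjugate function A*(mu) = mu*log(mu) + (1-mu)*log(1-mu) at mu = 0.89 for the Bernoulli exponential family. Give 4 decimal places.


Legendre transform for Bernoulli:
A*(mu) = mu*log(mu) + (1-mu)*log(1-mu).
mu = 0.89, 1-mu = 0.11.
mu*log(mu) = 0.89*log(0.89) = -0.103715.
(1-mu)*log(1-mu) = 0.11*log(0.11) = -0.2428.
A* = -0.103715 + -0.2428 = -0.3465

-0.3465


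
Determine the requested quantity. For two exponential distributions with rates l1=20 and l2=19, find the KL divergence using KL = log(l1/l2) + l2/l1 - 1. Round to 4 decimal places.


KL divergence for exponential family:
KL = log(l1/l2) + l2/l1 - 1.
log(20/19) = 0.051293.
19/20 = 0.95.
KL = 0.051293 + 0.95 - 1 = 0.0013

0.0013


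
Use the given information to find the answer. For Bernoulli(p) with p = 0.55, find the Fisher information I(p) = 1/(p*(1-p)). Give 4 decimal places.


For Bernoulli(p), Fisher information is I(p) = 1/(p*(1-p)).
p = 0.55, 1-p = 0.45.
p*(1-p) = 0.2475.
I(p) = 1/0.2475 = 4.0404

4.0404


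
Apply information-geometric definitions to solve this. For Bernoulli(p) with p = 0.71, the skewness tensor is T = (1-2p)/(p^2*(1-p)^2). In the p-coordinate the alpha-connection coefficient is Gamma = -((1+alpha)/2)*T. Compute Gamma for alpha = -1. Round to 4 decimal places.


Skewness (Amari-Chentsov) tensor: T = (1-2p)/(p^2*(1-p)^2).
p = 0.71, 1-2p = -0.42, p^2 = 0.5041, (1-p)^2 = 0.0841.
T = -0.42/(0.5041 * 0.0841) = -9.906873.
In the p-coordinate, Gamma^(alpha) = Gamma^(0) - (alpha/2)*T with Gamma^(0) = (1/2)*g'(p) = -T/2,
so Gamma^(alpha) = -((1+alpha)/2)*T.
alpha = -1, -(1+alpha)/2 = 0.0.
Gamma = 0.0 * -9.906873 = 0.0000

0.0000


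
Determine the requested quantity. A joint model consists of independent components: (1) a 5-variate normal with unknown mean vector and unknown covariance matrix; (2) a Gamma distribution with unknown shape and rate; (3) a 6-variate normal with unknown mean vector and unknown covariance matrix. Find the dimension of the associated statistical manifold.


The dimension of a statistical manifold equals the number of free
(independent) real parameters of the model. For a product of independent
blocks the parameter counts add.
- 5-variate normal: 5 (mean) + 5*6/2 = 15 (symmetric covariance) = 20.
- Gamma (shape, rate): 2.
- 6-variate normal: 6 (mean) + 6*7/2 = 21 (symmetric covariance) = 27.
Total = 20 + 2 + 27 = 49.
Dimension = 49

49


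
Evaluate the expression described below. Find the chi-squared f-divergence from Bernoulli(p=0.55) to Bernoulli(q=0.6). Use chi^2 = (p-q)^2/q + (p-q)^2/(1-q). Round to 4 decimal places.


Chi-squared divergence between Bernoulli distributions:
chi^2 = (p-q)^2/q + (p-q)^2/(1-q).
p = 0.55, q = 0.6, p-q = -0.05.
(p-q)^2 = 0.0025.
term1 = 0.0025/0.6 = 0.004167.
term2 = 0.0025/0.4 = 0.00625.
chi^2 = 0.004167 + 0.00625 = 0.0104

0.0104


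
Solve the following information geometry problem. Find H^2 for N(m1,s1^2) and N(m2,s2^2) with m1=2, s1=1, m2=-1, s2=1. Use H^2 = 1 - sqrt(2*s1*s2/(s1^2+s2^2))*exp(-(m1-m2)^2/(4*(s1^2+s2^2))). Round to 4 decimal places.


Squared Hellinger distance for Gaussians:
H^2 = 1 - sqrt(2*s1*s2/(s1^2+s2^2)) * exp(-(m1-m2)^2/(4*(s1^2+s2^2))).
s1^2 = 1, s2^2 = 1, s1^2+s2^2 = 2.
sqrt(2*1*1/(2)) = 1.0.
(m1-m2)^2 = (3)^2 = 9.
exp(-9/(4*2)) = exp(-1.125) = 0.324652.
H^2 = 1 - 1.0*0.324652 = 0.6753

0.6753


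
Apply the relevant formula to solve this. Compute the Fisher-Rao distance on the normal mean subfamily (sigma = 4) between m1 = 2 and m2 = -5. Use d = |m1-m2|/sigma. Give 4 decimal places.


On the fixed-variance normal subfamily, geodesic distance = |m1-m2|/sigma.
|2 - -5| = 7.
sigma = 4.
d = 7/4 = 1.7500

1.7500


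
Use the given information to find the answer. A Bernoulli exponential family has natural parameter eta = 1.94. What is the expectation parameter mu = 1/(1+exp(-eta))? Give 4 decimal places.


Dual coordinate (expectation parameter) for Bernoulli:
mu = 1/(1+exp(-eta)).
eta = 1.94.
exp(-eta) = exp(-1.94) = 0.143704.
mu = 1/(1+0.143704) = 0.8744

0.8744


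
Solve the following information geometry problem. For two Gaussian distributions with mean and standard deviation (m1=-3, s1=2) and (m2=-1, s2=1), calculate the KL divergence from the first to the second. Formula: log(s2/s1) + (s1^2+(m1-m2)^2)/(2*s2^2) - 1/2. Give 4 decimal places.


KL divergence between normal distributions:
KL = log(s2/s1) + (s1^2 + (m1-m2)^2)/(2*s2^2) - 1/2.
log(1/2) = -0.693147.
(2^2 + (-3--1)^2)/(2*1^2) = (4 + 4)/2 = 4.0.
KL = -0.693147 + 4.0 - 0.5 = 2.8069

2.8069


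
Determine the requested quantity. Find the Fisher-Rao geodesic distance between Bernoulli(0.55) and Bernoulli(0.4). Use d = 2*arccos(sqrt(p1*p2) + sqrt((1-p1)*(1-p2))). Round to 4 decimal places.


Geodesic distance on Bernoulli manifold:
d(p1,p2) = 2*arccos(sqrt(p1*p2) + sqrt((1-p1)*(1-p2))).
sqrt(p1*p2) = sqrt(0.55*0.4) = 0.469042.
sqrt((1-p1)*(1-p2)) = sqrt(0.45*0.6) = 0.519615.
arg = 0.469042 + 0.519615 = 0.988657.
d = 2*arccos(0.988657) = 0.3015

0.3015


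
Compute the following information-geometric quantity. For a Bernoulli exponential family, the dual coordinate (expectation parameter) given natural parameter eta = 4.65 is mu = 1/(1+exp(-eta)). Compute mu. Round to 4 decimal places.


Dual coordinate (expectation parameter) for Bernoulli:
mu = 1/(1+exp(-eta)).
eta = 4.65.
exp(-eta) = exp(-4.65) = 0.009562.
mu = 1/(1+0.009562) = 0.9905

0.9905


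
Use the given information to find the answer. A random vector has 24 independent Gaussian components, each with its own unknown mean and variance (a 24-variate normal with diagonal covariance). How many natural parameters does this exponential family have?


Exponential family dimension calculation:
Each univariate normal has two natural parameters (mu/sigma^2 and -1/(2 sigma^2)).
With 24 independent components, dim = 2 * 24 = 48.

48


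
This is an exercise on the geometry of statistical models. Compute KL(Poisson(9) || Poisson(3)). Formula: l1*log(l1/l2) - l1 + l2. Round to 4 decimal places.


KL divergence for Poisson:
KL = l1*log(l1/l2) - l1 + l2.
l1 = 9, l2 = 3.
log(9/3) = 1.098612.
l1*log(l1/l2) = 9 * 1.098612 = 9.887511.
KL = 9.887511 - 9 + 3 = 3.8875

3.8875


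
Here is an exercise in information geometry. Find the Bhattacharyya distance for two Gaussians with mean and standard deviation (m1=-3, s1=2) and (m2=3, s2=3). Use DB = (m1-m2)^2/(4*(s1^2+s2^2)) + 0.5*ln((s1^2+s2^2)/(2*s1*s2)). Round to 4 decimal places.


Bhattacharyya distance between two Gaussians:
DB = (m1-m2)^2/(4*(s1^2+s2^2)) + (1/2)*ln((s1^2+s2^2)/(2*s1*s2)).
(m1-m2)^2 = (-6)^2 = 36.
s1^2+s2^2 = 4 + 9 = 13.
term1 = 36/52 = 0.692308.
term2 = 0.5*ln(13/12.0) = 0.040021.
DB = 0.692308 + 0.040021 = 0.7323

0.7323


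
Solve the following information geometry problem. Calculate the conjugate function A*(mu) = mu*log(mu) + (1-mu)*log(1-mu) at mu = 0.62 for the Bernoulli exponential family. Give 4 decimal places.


Legendre transform for Bernoulli:
A*(mu) = mu*log(mu) + (1-mu)*log(1-mu).
mu = 0.62, 1-mu = 0.38.
mu*log(mu) = 0.62*log(0.62) = -0.296382.
(1-mu)*log(1-mu) = 0.38*log(0.38) = -0.367682.
A* = -0.296382 + -0.367682 = -0.6641

-0.6641


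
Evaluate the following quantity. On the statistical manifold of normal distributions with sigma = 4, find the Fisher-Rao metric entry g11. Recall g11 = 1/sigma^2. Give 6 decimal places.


For the 2-parameter normal family, the Fisher metric has:
  g11 = 1/sigma^2, g22 = 2/sigma^2.
sigma = 4, sigma^2 = 16.
g11 = 0.062500

0.062500


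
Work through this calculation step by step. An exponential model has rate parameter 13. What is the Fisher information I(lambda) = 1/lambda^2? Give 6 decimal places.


Fisher information for exponential: I(lambda) = 1/lambda^2.
lambda = 13, lambda^2 = 169.
I = 1/169 = 0.005917

0.005917


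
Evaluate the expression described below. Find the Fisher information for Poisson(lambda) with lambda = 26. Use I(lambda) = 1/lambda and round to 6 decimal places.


Fisher information for Poisson: I(lambda) = 1/lambda.
lambda = 26.
I(lambda) = 1/26 = 0.038462

0.038462


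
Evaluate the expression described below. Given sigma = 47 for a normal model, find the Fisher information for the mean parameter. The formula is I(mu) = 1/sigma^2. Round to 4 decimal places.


The Fisher information for the mean of a normal distribution is I(mu) = 1/sigma^2.
sigma = 47, so sigma^2 = 2209.
I(mu) = 1/2209 = 0.0005

0.0005


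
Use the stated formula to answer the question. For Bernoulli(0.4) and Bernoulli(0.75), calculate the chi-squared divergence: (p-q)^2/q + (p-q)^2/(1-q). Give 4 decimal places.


Chi-squared divergence between Bernoulli distributions:
chi^2 = (p-q)^2/q + (p-q)^2/(1-q).
p = 0.4, q = 0.75, p-q = -0.35.
(p-q)^2 = 0.1225.
term1 = 0.1225/0.75 = 0.163333.
term2 = 0.1225/0.25 = 0.49.
chi^2 = 0.163333 + 0.49 = 0.6533

0.6533


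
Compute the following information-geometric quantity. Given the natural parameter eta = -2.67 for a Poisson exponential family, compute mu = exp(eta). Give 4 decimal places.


Expectation parameter for Poisson exponential family:
mu = exp(eta).
eta = -2.67.
mu = exp(-2.67) = 0.0693

0.0693


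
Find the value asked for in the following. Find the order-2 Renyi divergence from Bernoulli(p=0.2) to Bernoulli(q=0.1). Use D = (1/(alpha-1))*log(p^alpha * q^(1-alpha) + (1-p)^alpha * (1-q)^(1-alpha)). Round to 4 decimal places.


Renyi divergence of order alpha between Bernoulli distributions:
D = (1/(alpha-1))*log(p^alpha * q^(1-alpha) + (1-p)^alpha * (1-q)^(1-alpha)).
alpha = 2, p = 0.2, q = 0.1.
p^alpha * q^(1-alpha) = 0.2^2 * 0.1^-1 = 0.4.
(1-p)^alpha * (1-q)^(1-alpha) = 0.8^2 * 0.9^-1 = 0.711111.
sum = 0.4 + 0.711111 = 1.111111.
D = (1/1)*log(1.111111) = 0.1054

0.1054


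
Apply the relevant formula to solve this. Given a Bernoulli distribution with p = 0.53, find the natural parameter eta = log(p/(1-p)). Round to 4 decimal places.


Natural parameter for Bernoulli: eta = log(p/(1-p)).
p = 0.53, 1-p = 0.47.
p/(1-p) = 1.12766.
eta = log(1.12766) = 0.1201

0.1201


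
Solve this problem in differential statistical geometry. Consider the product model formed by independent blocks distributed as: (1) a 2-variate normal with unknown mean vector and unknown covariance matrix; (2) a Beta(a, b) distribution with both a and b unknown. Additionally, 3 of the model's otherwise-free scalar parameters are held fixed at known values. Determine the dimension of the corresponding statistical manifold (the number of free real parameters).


The dimension of a statistical manifold equals the number of free
(independent) real parameters of the model. For a product of independent
blocks the parameter counts add.
- 2-variate normal: 2 (mean) + 2*3/2 = 3 (symmetric covariance) = 5.
- Beta (a, b): 2.
Total = 5 + 2 = 7.
3 parameter(s) fixed at known values: 7 - 3 = 4.
Dimension = 4

4


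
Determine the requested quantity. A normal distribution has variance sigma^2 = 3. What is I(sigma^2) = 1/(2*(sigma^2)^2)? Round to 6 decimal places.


Fisher information for variance: I(sigma^2) = 1/(2*sigma^4).
sigma^2 = 3, so sigma^4 = 9.
I = 1/(2*9) = 1/18 = 0.055556

0.055556


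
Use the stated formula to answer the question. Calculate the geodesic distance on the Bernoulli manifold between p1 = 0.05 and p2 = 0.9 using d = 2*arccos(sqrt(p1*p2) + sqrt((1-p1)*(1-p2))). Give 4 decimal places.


Geodesic distance on Bernoulli manifold:
d(p1,p2) = 2*arccos(sqrt(p1*p2) + sqrt((1-p1)*(1-p2))).
sqrt(p1*p2) = sqrt(0.05*0.9) = 0.212132.
sqrt((1-p1)*(1-p2)) = sqrt(0.95*0.1) = 0.308221.
arg = 0.212132 + 0.308221 = 0.520353.
d = 2*arccos(0.520353) = 2.0471

2.0471


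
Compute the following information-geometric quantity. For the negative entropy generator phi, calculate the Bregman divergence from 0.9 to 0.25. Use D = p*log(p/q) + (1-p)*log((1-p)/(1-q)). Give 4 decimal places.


Bregman divergence with negative entropy generator:
D = p*log(p/q) + (1-p)*log((1-p)/(1-q)).
p = 0.9, q = 0.25.
p*log(p/q) = 0.9*log(0.9/0.25) = 1.15284.
(1-p)*log((1-p)/(1-q)) = 0.1*log(0.1/0.75) = -0.20149.
D = 1.15284 + -0.20149 = 0.9514

0.9514


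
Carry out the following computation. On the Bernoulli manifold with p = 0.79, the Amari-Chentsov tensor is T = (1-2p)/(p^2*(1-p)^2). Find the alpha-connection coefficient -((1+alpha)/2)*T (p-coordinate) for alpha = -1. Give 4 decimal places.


Skewness (Amari-Chentsov) tensor: T = (1-2p)/(p^2*(1-p)^2).
p = 0.79, 1-2p = -0.58, p^2 = 0.6241, (1-p)^2 = 0.0441.
T = -0.58/(0.6241 * 0.0441) = -21.07343.
In the p-coordinate, Gamma^(alpha) = Gamma^(0) - (alpha/2)*T with Gamma^(0) = (1/2)*g'(p) = -T/2,
so Gamma^(alpha) = -((1+alpha)/2)*T.
alpha = -1, -(1+alpha)/2 = 0.0.
Gamma = 0.0 * -21.07343 = 0.0000

0.0000


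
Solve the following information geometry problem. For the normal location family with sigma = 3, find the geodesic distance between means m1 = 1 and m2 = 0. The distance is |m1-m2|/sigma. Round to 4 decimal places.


On the fixed-variance normal subfamily, geodesic distance = |m1-m2|/sigma.
|1 - 0| = 1.
sigma = 3.
d = 1/3 = 0.3333

0.3333


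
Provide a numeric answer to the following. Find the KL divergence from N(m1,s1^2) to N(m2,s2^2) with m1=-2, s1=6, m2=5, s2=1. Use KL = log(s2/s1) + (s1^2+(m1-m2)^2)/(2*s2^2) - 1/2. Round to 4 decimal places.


KL divergence between normal distributions:
KL = log(s2/s1) + (s1^2 + (m1-m2)^2)/(2*s2^2) - 1/2.
log(1/6) = -1.791759.
(6^2 + (-2-5)^2)/(2*1^2) = (36 + 49)/2 = 42.5.
KL = -1.791759 + 42.5 - 0.5 = 40.2082

40.2082


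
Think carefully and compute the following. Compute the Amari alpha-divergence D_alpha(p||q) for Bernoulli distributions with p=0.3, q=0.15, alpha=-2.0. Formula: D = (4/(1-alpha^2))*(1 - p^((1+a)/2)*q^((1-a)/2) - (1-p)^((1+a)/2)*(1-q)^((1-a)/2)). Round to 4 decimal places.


Amari alpha-divergence:
D = (4/(1-alpha^2))*(1 - p^((1+a)/2)*q^((1-a)/2) - (1-p)^((1+a)/2)*(1-q)^((1-a)/2)).
alpha = -2.0, p = 0.3, q = 0.15.
e1 = (1+alpha)/2 = -0.5, e2 = (1-alpha)/2 = 1.5.
t1 = p^e1 * q^e2 = 0.3^-0.5 * 0.15^1.5 = 0.106066.
t2 = (1-p)^e1 * (1-q)^e2 = 0.7^-0.5 * 0.85^1.5 = 0.936654.
4/(1-alpha^2) = -1.333333.
D = -1.333333*(1 - 0.106066 - 0.936654) = 0.0570

0.0570


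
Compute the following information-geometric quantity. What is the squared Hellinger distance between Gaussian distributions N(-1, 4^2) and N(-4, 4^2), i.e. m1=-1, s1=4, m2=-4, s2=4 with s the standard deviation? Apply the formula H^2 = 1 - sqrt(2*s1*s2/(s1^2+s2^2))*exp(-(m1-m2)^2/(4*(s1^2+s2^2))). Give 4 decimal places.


Squared Hellinger distance for Gaussians:
H^2 = 1 - sqrt(2*s1*s2/(s1^2+s2^2)) * exp(-(m1-m2)^2/(4*(s1^2+s2^2))).
s1^2 = 16, s2^2 = 16, s1^2+s2^2 = 32.
sqrt(2*4*4/(32)) = 1.0.
(m1-m2)^2 = (3)^2 = 9.
exp(-9/(4*32)) = exp(-0.070312) = 0.932102.
H^2 = 1 - 1.0*0.932102 = 0.0679

0.0679


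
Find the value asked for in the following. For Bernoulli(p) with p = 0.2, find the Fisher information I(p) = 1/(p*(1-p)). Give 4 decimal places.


For Bernoulli(p), Fisher information is I(p) = 1/(p*(1-p)).
p = 0.2, 1-p = 0.8.
p*(1-p) = 0.16.
I(p) = 1/0.16 = 6.2500

6.2500


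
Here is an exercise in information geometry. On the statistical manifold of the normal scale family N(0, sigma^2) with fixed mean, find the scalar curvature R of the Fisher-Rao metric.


This family has a single free parameter, so its statistical manifold
is 1-dimensional. The Riemann curvature tensor of any 1-dimensional
Riemannian manifold vanishes identically, so R = 0.

0


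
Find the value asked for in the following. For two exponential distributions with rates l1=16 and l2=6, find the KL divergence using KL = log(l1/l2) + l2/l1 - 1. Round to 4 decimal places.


KL divergence for exponential family:
KL = log(l1/l2) + l2/l1 - 1.
log(16/6) = 0.980829.
6/16 = 0.375.
KL = 0.980829 + 0.375 - 1 = 0.3558

0.3558


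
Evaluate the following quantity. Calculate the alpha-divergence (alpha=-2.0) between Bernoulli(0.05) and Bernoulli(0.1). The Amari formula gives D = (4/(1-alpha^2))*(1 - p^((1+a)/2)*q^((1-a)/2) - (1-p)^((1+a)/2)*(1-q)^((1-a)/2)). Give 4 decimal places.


Amari alpha-divergence:
D = (4/(1-alpha^2))*(1 - p^((1+a)/2)*q^((1-a)/2) - (1-p)^((1+a)/2)*(1-q)^((1-a)/2)).
alpha = -2.0, p = 0.05, q = 0.1.
e1 = (1+alpha)/2 = -0.5, e2 = (1-alpha)/2 = 1.5.
t1 = p^e1 * q^e2 = 0.05^-0.5 * 0.1^1.5 = 0.141421.
t2 = (1-p)^e1 * (1-q)^e2 = 0.95^-0.5 * 0.9^1.5 = 0.875996.
4/(1-alpha^2) = -1.333333.
D = -1.333333*(1 - 0.141421 - 0.875996) = 0.0232

0.0232


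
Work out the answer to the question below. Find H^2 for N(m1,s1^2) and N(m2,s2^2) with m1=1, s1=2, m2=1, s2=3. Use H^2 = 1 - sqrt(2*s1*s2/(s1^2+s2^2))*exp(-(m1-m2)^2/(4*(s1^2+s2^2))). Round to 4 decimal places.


Squared Hellinger distance for Gaussians:
H^2 = 1 - sqrt(2*s1*s2/(s1^2+s2^2)) * exp(-(m1-m2)^2/(4*(s1^2+s2^2))).
s1^2 = 4, s2^2 = 9, s1^2+s2^2 = 13.
sqrt(2*2*3/(13)) = 0.960769.
(m1-m2)^2 = (0)^2 = 0.
exp(-0/(4*13)) = exp(0.0) = 1.0.
H^2 = 1 - 0.960769*1.0 = 0.0392

0.0392


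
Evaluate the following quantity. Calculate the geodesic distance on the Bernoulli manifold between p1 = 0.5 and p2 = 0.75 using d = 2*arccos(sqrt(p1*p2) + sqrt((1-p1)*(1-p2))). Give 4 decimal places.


Geodesic distance on Bernoulli manifold:
d(p1,p2) = 2*arccos(sqrt(p1*p2) + sqrt((1-p1)*(1-p2))).
sqrt(p1*p2) = sqrt(0.5*0.75) = 0.612372.
sqrt((1-p1)*(1-p2)) = sqrt(0.5*0.25) = 0.353553.
arg = 0.612372 + 0.353553 = 0.965926.
d = 2*arccos(0.965926) = 0.5236

0.5236


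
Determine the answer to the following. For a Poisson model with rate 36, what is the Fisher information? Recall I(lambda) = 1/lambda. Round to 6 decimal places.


Fisher information for Poisson: I(lambda) = 1/lambda.
lambda = 36.
I(lambda) = 1/36 = 0.027778

0.027778


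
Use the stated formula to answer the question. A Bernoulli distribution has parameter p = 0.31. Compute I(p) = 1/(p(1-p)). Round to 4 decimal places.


For Bernoulli(p), Fisher information is I(p) = 1/(p*(1-p)).
p = 0.31, 1-p = 0.69.
p*(1-p) = 0.2139.
I(p) = 1/0.2139 = 4.6751

4.6751


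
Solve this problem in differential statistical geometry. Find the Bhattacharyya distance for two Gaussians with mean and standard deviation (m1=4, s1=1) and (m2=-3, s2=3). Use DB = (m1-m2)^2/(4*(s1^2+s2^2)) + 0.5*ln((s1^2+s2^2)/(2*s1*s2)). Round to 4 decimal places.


Bhattacharyya distance between two Gaussians:
DB = (m1-m2)^2/(4*(s1^2+s2^2)) + (1/2)*ln((s1^2+s2^2)/(2*s1*s2)).
(m1-m2)^2 = (7)^2 = 49.
s1^2+s2^2 = 1 + 9 = 10.
term1 = 49/40 = 1.225.
term2 = 0.5*ln(10/6.0) = 0.255413.
DB = 1.225 + 0.255413 = 1.4804

1.4804


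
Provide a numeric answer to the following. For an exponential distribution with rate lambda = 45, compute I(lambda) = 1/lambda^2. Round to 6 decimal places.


Fisher information for exponential: I(lambda) = 1/lambda^2.
lambda = 45, lambda^2 = 2025.
I = 1/2025 = 0.000494

0.000494


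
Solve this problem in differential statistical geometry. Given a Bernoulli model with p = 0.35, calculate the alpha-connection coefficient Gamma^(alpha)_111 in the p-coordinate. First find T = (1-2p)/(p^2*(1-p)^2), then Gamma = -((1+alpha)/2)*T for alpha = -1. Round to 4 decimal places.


Skewness (Amari-Chentsov) tensor: T = (1-2p)/(p^2*(1-p)^2).
p = 0.35, 1-2p = 0.3, p^2 = 0.1225, (1-p)^2 = 0.4225.
T = 0.3/(0.1225 * 0.4225) = 5.796401.
In the p-coordinate, Gamma^(alpha) = Gamma^(0) - (alpha/2)*T with Gamma^(0) = (1/2)*g'(p) = -T/2,
so Gamma^(alpha) = -((1+alpha)/2)*T.
alpha = -1, -(1+alpha)/2 = 0.0.
Gamma = 0.0 * 5.796401 = 0.0000

0.0000


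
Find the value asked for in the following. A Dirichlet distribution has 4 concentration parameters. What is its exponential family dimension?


Exponential family dimension calculation:
Dirichlet with 4 components has 4 natural parameters.

4


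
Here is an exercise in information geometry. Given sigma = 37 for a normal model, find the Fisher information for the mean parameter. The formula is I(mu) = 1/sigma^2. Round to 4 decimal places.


The Fisher information for the mean of a normal distribution is I(mu) = 1/sigma^2.
sigma = 37, so sigma^2 = 1369.
I(mu) = 1/1369 = 0.0007

0.0007


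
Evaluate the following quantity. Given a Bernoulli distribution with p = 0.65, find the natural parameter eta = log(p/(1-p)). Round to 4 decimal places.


Natural parameter for Bernoulli: eta = log(p/(1-p)).
p = 0.65, 1-p = 0.35.
p/(1-p) = 1.857143.
eta = log(1.857143) = 0.6190

0.6190


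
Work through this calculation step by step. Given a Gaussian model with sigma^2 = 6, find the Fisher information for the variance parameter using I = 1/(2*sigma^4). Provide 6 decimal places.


Fisher information for variance: I(sigma^2) = 1/(2*sigma^4).
sigma^2 = 6, so sigma^4 = 36.
I = 1/(2*36) = 1/72 = 0.013889

0.013889


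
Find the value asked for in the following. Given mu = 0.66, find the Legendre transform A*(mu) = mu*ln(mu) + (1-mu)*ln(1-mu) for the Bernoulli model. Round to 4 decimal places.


Legendre transform for Bernoulli:
A*(mu) = mu*log(mu) + (1-mu)*log(1-mu).
mu = 0.66, 1-mu = 0.34.
mu*log(mu) = 0.66*log(0.66) = -0.27424.
(1-mu)*log(1-mu) = 0.34*log(0.34) = -0.366795.
A* = -0.27424 + -0.366795 = -0.6410

-0.6410


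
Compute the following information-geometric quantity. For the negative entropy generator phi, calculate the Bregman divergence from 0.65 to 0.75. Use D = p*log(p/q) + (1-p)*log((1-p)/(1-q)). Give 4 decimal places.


Bregman divergence with negative entropy generator:
D = p*log(p/q) + (1-p)*log((1-p)/(1-q)).
p = 0.65, q = 0.75.
p*log(p/q) = 0.65*log(0.65/0.75) = -0.093016.
(1-p)*log((1-p)/(1-q)) = 0.35*log(0.35/0.25) = 0.117765.
D = -0.093016 + 0.117765 = 0.0247

0.0247


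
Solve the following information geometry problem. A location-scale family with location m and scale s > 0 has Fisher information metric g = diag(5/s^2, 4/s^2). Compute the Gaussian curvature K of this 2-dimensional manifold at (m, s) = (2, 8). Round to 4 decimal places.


The metric has the form g = (A dm^2 + B ds^2)/s^2 with A = 5, B = 4.
Substitute u = sqrt(A/B)*m: g = B*(du^2 + ds^2)/s^2, i.e. B times the
Poincare upper half-plane metric, which has constant Gaussian curvature -1.
Scaling a 2D metric by a constant c divides the Gaussian curvature by c,
so K = -1/B = -1/(4) = -0.2500 everywhere (the point (m, s) = (2, 8) is irrelevant:
the curvature is constant).
The requested Gaussian curvature is K = -0.2500.

-0.2500


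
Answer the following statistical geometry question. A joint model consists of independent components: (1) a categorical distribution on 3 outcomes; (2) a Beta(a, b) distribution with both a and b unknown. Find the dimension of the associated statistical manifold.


The dimension of a statistical manifold equals the number of free
(independent) real parameters of the model. For a product of independent
blocks the parameter counts add.
- categorical on 3 outcomes (probabilities sum to 1): 3-1 = 2.
- Beta (a, b): 2.
Total = 2 + 2 = 4.
Dimension = 4

4


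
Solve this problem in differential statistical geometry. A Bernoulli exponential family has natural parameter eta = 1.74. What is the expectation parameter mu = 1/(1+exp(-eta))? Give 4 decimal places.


Dual coordinate (expectation parameter) for Bernoulli:
mu = 1/(1+exp(-eta)).
eta = 1.74.
exp(-eta) = exp(-1.74) = 0.17552.
mu = 1/(1+0.17552) = 0.8507

0.8507


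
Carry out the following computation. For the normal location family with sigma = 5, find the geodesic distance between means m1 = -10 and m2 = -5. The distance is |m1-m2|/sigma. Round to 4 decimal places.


On the fixed-variance normal subfamily, geodesic distance = |m1-m2|/sigma.
|-10 - -5| = 5.
sigma = 5.
d = 5/5 = 1.0000

1.0000


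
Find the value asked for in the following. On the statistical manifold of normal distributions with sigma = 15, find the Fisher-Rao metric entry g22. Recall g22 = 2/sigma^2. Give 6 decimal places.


For the 2-parameter normal family, the Fisher metric has:
  g11 = 1/sigma^2, g22 = 2/sigma^2.
sigma = 15, sigma^2 = 225.
g22 = 0.008889

0.008889


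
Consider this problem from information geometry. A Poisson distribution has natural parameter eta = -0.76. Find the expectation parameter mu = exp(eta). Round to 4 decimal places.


Expectation parameter for Poisson exponential family:
mu = exp(eta).
eta = -0.76.
mu = exp(-0.76) = 0.4677

0.4677


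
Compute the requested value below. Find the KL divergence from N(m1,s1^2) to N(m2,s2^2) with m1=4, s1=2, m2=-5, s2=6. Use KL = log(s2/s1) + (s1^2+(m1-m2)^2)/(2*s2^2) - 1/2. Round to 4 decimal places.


KL divergence between normal distributions:
KL = log(s2/s1) + (s1^2 + (m1-m2)^2)/(2*s2^2) - 1/2.
log(6/2) = 1.098612.
(2^2 + (4--5)^2)/(2*6^2) = (4 + 81)/72 = 1.180556.
KL = 1.098612 + 1.180556 - 0.5 = 1.7792

1.7792


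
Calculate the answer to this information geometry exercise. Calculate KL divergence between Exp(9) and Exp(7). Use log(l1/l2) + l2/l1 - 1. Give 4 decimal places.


KL divergence for exponential family:
KL = log(l1/l2) + l2/l1 - 1.
log(9/7) = 0.251314.
7/9 = 0.777778.
KL = 0.251314 + 0.777778 - 1 = 0.0291

0.0291


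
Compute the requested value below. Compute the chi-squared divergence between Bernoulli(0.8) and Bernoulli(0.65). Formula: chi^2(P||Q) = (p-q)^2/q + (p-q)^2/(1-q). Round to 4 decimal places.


Chi-squared divergence between Bernoulli distributions:
chi^2 = (p-q)^2/q + (p-q)^2/(1-q).
p = 0.8, q = 0.65, p-q = 0.15.
(p-q)^2 = 0.0225.
term1 = 0.0225/0.65 = 0.034615.
term2 = 0.0225/0.35 = 0.064286.
chi^2 = 0.034615 + 0.064286 = 0.0989

0.0989


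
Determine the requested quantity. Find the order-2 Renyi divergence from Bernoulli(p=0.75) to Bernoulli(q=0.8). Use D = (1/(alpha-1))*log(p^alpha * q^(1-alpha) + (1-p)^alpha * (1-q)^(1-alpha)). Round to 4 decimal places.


Renyi divergence of order alpha between Bernoulli distributions:
D = (1/(alpha-1))*log(p^alpha * q^(1-alpha) + (1-p)^alpha * (1-q)^(1-alpha)).
alpha = 2, p = 0.75, q = 0.8.
p^alpha * q^(1-alpha) = 0.75^2 * 0.8^-1 = 0.703125.
(1-p)^alpha * (1-q)^(1-alpha) = 0.25^2 * 0.2^-1 = 0.3125.
sum = 0.703125 + 0.3125 = 1.015625.
D = (1/1)*log(1.015625) = 0.0155

0.0155


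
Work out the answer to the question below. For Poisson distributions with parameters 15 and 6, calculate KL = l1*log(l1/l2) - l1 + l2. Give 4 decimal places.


KL divergence for Poisson:
KL = l1*log(l1/l2) - l1 + l2.
l1 = 15, l2 = 6.
log(15/6) = 0.916291.
l1*log(l1/l2) = 15 * 0.916291 = 13.744361.
KL = 13.744361 - 15 + 6 = 4.7444

4.7444


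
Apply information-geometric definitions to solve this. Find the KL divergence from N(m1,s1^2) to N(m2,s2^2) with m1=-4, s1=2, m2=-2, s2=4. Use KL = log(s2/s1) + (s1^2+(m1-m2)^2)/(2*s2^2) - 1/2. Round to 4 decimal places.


KL divergence between normal distributions:
KL = log(s2/s1) + (s1^2 + (m1-m2)^2)/(2*s2^2) - 1/2.
log(4/2) = 0.693147.
(2^2 + (-4--2)^2)/(2*4^2) = (4 + 4)/32 = 0.25.
KL = 0.693147 + 0.25 - 0.5 = 0.4431

0.4431


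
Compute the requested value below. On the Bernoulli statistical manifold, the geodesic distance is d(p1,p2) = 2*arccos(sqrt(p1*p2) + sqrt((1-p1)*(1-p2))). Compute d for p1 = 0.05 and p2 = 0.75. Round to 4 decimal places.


Geodesic distance on Bernoulli manifold:
d(p1,p2) = 2*arccos(sqrt(p1*p2) + sqrt((1-p1)*(1-p2))).
sqrt(p1*p2) = sqrt(0.05*0.75) = 0.193649.
sqrt((1-p1)*(1-p2)) = sqrt(0.95*0.25) = 0.48734.
arg = 0.193649 + 0.48734 = 0.680989.
d = 2*arccos(0.680989) = 1.6434

1.6434


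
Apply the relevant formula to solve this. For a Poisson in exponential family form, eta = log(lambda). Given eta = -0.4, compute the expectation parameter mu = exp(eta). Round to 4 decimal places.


Expectation parameter for Poisson exponential family:
mu = exp(eta).
eta = -0.4.
mu = exp(-0.4) = 0.6703

0.6703


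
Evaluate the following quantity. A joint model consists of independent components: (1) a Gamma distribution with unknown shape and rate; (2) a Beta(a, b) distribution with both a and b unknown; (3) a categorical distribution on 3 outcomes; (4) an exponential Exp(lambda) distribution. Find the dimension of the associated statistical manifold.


The dimension of a statistical manifold equals the number of free
(independent) real parameters of the model. For a product of independent
blocks the parameter counts add.
- Gamma (shape, rate): 2.
- Beta (a, b): 2.
- categorical on 3 outcomes (probabilities sum to 1): 3-1 = 2.
- exponential (lambda): 1.
Total = 2 + 2 + 2 + 1 = 7.
Dimension = 7

7


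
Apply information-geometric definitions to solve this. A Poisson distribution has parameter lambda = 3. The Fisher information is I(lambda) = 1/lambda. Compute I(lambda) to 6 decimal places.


Fisher information for Poisson: I(lambda) = 1/lambda.
lambda = 3.
I(lambda) = 1/3 = 0.333333

0.333333


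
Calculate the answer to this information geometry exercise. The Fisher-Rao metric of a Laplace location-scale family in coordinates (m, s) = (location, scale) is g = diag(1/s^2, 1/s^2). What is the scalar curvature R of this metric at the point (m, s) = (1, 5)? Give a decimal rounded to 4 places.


The metric has the form g = (A dm^2 + B ds^2)/s^2 with A = 1, B = 1.
Substitute u = sqrt(A/B)*m: g = B*(du^2 + ds^2)/s^2, i.e. B times the
Poincare upper half-plane metric, which has constant Gaussian curvature -1.
Scaling a 2D metric by a constant c divides the Gaussian curvature by c,
so K = -1/B = -1/(1) = -1.0000 everywhere (the point (m, s) = (1, 5) is irrelevant:
the curvature is constant).
Scalar curvature in dimension 2: R = 2K = -2/(1) = -2.0000.

-2.0000


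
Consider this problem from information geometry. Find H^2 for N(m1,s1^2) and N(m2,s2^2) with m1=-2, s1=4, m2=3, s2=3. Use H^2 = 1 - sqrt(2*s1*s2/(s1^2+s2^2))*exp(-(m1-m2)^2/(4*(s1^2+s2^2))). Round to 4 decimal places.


Squared Hellinger distance for Gaussians:
H^2 = 1 - sqrt(2*s1*s2/(s1^2+s2^2)) * exp(-(m1-m2)^2/(4*(s1^2+s2^2))).
s1^2 = 16, s2^2 = 9, s1^2+s2^2 = 25.
sqrt(2*4*3/(25)) = 0.979796.
(m1-m2)^2 = (-5)^2 = 25.
exp(-25/(4*25)) = exp(-0.25) = 0.778801.
H^2 = 1 - 0.979796*0.778801 = 0.2369

0.2369


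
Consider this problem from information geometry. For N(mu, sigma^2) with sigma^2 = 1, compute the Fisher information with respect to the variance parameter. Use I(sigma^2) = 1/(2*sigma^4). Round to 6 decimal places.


Fisher information for variance: I(sigma^2) = 1/(2*sigma^4).
sigma^2 = 1, so sigma^4 = 1.
I = 1/(2*1) = 1/2 = 0.500000

0.500000


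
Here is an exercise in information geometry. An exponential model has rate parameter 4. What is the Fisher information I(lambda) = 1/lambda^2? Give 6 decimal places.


Fisher information for exponential: I(lambda) = 1/lambda^2.
lambda = 4, lambda^2 = 16.
I = 1/16 = 0.062500

0.062500


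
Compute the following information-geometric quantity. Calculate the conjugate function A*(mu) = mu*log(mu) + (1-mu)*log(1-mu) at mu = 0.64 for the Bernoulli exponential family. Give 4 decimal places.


Legendre transform for Bernoulli:
A*(mu) = mu*log(mu) + (1-mu)*log(1-mu).
mu = 0.64, 1-mu = 0.36.
mu*log(mu) = 0.64*log(0.64) = -0.285624.
(1-mu)*log(1-mu) = 0.36*log(0.36) = -0.367794.
A* = -0.285624 + -0.367794 = -0.6534

-0.6534
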